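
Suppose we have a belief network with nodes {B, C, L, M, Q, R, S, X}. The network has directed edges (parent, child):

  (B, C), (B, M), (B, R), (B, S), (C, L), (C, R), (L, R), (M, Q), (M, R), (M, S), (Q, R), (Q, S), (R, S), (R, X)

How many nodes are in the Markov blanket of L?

L's children: R.
Parents of L: C.
Co-parents of L (other parents of its children):
  R also has parents B, C, M, Q.
MB(L) = {B, C, M, Q, R}, which has 5 nodes.

5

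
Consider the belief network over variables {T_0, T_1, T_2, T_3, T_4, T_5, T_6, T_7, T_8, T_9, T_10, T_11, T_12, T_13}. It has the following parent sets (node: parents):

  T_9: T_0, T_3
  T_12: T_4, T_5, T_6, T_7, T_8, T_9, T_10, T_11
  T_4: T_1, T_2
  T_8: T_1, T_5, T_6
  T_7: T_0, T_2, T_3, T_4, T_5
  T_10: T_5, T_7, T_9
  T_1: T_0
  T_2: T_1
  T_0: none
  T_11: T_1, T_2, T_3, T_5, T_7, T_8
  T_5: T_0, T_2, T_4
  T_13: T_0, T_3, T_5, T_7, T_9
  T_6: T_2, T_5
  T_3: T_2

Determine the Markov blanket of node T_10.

{T_4, T_5, T_6, T_7, T_8, T_9, T_11, T_12}

Children of T_10: T_12.
Parents of T_10: T_5, T_7, T_9.
Parents of each child, excluding T_10:
  parents(T_12) \ {T_10} = {T_4, T_5, T_6, T_7, T_8, T_9, T_11}.
Union: {T_5, T_7, T_9} ∪ {T_12} ∪ {T_4, T_5, T_6, T_7, T_8, T_9, T_11} = {T_4, T_5, T_6, T_7, T_8, T_9, T_11, T_12}.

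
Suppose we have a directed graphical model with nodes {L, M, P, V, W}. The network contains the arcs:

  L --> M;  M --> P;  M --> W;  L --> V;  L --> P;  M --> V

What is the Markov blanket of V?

Recall MB(v) = parents ∪ children ∪ spouses, where spouses are the other parents of v's children.
Pa(V) = {L, M}.
V has no children.
With no children, V has no spouses; the co-parent set is empty.
MB(V) = {L, M}.

{L, M}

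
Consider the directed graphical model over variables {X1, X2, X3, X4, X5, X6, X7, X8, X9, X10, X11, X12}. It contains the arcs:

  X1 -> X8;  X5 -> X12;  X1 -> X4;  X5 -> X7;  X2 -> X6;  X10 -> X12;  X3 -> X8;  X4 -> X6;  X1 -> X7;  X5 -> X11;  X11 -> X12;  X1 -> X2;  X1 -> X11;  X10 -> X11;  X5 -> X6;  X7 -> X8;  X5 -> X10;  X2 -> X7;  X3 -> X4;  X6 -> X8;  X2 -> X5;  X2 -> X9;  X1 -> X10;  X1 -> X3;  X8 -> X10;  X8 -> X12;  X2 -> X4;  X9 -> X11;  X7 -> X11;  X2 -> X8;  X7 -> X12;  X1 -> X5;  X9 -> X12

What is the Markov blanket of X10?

{X1, X5, X7, X8, X9, X11, X12}

A node's Markov blanket = Pa ∪ Ch ∪ (parents of Ch other than the node itself).
Parents of X10: X1, X5, X8.
X10's children: X11, X12.
Other parents of X10's children:
  X11: X1, X5, X7, X9
  X12: X5, X7, X8, X9, X11
Taking the union gives {X1, X5, X7, X8, X9, X11, X12}.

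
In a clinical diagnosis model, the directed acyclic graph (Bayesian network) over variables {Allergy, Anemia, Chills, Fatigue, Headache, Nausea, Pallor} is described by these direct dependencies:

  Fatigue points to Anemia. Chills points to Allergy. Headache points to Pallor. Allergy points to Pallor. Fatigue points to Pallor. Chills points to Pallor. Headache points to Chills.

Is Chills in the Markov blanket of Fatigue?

Chills is a co-parent of Fatigue: both are parents of Pallor.
So Chills ∈ MB(Fatigue).

Yes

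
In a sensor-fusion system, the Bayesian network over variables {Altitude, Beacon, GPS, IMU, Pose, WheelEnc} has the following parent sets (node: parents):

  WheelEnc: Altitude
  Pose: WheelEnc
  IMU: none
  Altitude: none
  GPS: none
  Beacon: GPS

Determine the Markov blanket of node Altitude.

{WheelEnc}

Altitude's children: WheelEnc.
Altitude's parents: none.
Parents of each child, excluding Altitude:
  WheelEnc: no additional parents.
So the Markov blanket of Altitude is {WheelEnc}.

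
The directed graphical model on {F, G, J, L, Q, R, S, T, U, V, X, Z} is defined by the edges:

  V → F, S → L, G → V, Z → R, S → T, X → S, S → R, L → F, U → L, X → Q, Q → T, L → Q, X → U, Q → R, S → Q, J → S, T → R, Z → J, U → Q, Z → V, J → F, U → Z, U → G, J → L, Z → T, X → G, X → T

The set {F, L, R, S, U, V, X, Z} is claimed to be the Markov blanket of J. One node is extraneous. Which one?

Children of J: F, L, S.
J's parents: Z.
For each child, the remaining parents (spouses of J):
  S: X
  L: S, U
  F: L, V
MB(J) = {F, L, S, U, V, X, Z}.
R is neither a parent, child, nor co-parent of J, so it does not belong.

R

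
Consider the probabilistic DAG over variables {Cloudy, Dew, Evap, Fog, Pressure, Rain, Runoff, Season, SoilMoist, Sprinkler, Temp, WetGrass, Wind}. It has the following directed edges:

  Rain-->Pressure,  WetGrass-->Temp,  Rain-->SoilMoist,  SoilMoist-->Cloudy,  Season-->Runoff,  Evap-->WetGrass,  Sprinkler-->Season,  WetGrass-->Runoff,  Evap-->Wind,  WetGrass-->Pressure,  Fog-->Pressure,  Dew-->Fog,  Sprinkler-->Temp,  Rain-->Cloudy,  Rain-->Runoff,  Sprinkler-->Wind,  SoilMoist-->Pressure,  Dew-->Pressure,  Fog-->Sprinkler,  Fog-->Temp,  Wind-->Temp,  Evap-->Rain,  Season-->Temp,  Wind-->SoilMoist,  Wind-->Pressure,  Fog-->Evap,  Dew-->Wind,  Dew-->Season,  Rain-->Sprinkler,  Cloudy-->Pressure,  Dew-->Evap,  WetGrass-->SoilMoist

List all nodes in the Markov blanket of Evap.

{Dew, Fog, Rain, Sprinkler, WetGrass, Wind}

Recall MB(v) = parents ∪ children ∪ spouses, where spouses are the other parents of v's children.
Pa(Evap) = {Dew, Fog}.
Children of Evap: Rain, WetGrass, Wind.
Other parents of Evap's children:
  WetGrass: —
  Rain: —
  Wind: Dew, Sprinkler
So the Markov blanket of Evap is {Dew, Fog, Rain, Sprinkler, WetGrass, Wind}.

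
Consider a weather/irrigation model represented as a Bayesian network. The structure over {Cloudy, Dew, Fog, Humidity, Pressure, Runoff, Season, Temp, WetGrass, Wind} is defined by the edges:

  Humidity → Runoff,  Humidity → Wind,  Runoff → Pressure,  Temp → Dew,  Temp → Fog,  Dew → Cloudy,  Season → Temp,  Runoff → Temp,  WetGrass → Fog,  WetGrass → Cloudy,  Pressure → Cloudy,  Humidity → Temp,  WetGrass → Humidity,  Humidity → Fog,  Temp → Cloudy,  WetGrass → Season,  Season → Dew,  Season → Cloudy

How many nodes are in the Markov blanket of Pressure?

By definition, MB(Pressure) is built from Pressure's parents, Pressure's children, and the co-parents of Pressure.
Pressure has parent Runoff.
Ch(Pressure) = {Cloudy}.
Other parents of Pressure's children:
  parents(Cloudy) \ {Pressure} = {Dew, Season, Temp, WetGrass}.
MB(Pressure) = {Cloudy, Dew, Runoff, Season, Temp, WetGrass}, which has 6 nodes.

6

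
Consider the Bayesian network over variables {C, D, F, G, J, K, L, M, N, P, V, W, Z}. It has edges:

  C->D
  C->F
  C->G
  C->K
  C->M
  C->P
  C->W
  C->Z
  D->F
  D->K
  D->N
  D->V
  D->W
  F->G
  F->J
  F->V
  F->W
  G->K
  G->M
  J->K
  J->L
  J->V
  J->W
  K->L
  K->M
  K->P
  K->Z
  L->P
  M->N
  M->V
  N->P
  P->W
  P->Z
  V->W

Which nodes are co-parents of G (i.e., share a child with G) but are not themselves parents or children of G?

{D, J}

Children of G: K, M.
  parents(K) \ {G} = {C, D, J}.
  M's other parents are C, K.
Excluding nodes already adjacent to G (C, F, K, M), the co-parent-only contribution is {D, J}.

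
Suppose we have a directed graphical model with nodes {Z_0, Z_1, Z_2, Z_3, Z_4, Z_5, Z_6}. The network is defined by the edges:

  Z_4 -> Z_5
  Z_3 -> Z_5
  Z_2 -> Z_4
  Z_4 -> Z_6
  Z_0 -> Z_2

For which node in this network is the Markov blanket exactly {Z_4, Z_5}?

Z_3

The target node must have every member of {Z_4, Z_5} as a parent, child, or co-parent, and no others.
Parents of Z_3: none; children: Z_5; co-parents: Z_4.
These exactly cover the given set, so the node is Z_3.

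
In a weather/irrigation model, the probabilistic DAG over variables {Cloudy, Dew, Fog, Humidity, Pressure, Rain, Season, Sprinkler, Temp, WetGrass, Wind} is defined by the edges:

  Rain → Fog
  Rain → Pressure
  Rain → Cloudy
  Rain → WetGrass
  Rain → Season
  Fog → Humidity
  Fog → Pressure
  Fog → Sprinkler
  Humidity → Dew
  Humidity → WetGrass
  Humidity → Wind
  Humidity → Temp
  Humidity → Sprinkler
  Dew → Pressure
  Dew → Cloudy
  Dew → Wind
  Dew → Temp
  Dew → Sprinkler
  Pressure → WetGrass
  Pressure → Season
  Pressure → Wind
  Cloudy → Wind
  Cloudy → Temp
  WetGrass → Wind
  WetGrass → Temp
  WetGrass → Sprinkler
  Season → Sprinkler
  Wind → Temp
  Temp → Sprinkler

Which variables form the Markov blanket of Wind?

{Cloudy, Dew, Humidity, Pressure, Temp, WetGrass}

By definition, MB(Wind) is built from Wind's parents, Wind's children, and the co-parents of Wind.
Parents of Wind: Cloudy, Dew, Humidity, Pressure, WetGrass.
Wind's children: Temp.
Other parents of Wind's children:
  Temp's other parents are Cloudy, Dew, Humidity, WetGrass.
Union: {Cloudy, Dew, Humidity, Pressure, WetGrass} ∪ {Temp} ∪ {Cloudy, Dew, Humidity, WetGrass} = {Cloudy, Dew, Humidity, Pressure, Temp, WetGrass}.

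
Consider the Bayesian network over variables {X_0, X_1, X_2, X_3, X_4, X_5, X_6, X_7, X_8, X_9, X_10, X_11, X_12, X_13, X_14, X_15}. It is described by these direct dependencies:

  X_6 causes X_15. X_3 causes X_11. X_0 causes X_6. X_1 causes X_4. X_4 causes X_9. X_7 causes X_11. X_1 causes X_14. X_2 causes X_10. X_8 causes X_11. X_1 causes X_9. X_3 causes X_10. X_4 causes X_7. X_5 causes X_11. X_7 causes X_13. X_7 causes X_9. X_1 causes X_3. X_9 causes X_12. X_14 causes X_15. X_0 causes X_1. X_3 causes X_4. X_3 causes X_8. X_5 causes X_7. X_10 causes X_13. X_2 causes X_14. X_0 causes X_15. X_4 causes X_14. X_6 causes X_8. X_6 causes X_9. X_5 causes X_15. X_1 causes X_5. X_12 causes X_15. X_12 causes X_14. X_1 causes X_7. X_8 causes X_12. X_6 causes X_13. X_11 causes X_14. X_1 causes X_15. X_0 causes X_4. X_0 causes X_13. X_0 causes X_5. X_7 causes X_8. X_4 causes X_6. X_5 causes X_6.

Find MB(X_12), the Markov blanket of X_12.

{X_0, X_1, X_2, X_4, X_5, X_6, X_8, X_9, X_11, X_14, X_15}

X_12 has parents X_8, X_9.
Ch(X_12) = {X_14, X_15}.
For each child, the remaining parents (spouses of X_12):
  X_14: X_1, X_2, X_4, X_11
  X_15: X_0, X_1, X_5, X_6, X_14
Union: {X_8, X_9} ∪ {X_14, X_15} ∪ {X_0, X_1, X_2, X_4, X_5, X_6, X_11, X_14} = {X_0, X_1, X_2, X_4, X_5, X_6, X_8, X_9, X_11, X_14, X_15}.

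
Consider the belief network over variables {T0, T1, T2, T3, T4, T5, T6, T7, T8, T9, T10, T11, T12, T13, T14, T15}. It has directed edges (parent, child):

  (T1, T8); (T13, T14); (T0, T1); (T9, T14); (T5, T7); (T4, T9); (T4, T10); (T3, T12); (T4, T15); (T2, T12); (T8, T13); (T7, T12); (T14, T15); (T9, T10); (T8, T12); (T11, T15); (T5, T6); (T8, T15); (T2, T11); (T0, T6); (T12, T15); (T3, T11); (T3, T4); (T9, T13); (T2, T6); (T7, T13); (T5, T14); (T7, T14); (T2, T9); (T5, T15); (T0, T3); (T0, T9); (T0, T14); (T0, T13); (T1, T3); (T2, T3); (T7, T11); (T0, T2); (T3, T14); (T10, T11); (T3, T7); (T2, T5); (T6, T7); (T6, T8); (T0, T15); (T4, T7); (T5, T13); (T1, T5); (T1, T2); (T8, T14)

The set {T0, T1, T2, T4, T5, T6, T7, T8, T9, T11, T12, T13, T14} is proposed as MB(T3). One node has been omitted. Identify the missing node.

A node's Markov blanket = Pa ∪ Ch ∪ (parents of Ch other than the node itself).
Parents of T3: T0, T1, T2.
T3 has children T4, T7, T11, T12, T14.
For each child, the remaining parents (spouses of T3):
  T4: no additional parents.
  T7's other parents are T4, T5, T6.
  T11 also has parents T2, T7, T10.
  T12's other parents are T2, T7, T8.
  T14 also has parents T0, T5, T7, T8, T9, T13.
MB(T3) = {T0, T1, T2, T4, T5, T6, T7, T8, T9, T10, T11, T12, T13, T14}.
Comparing with the claimed set, T10 is missing.

T10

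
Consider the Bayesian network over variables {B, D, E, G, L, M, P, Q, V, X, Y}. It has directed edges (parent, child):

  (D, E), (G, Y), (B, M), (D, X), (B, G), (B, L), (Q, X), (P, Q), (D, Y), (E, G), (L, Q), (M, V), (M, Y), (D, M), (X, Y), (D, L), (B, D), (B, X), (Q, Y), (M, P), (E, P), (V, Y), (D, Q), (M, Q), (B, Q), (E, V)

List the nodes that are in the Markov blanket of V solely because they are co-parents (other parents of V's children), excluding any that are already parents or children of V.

{D, G, Q, X}

Children of V: Y.
  Y's other parents are D, G, M, Q, X.
Excluding nodes already adjacent to V (E, M, Y), the co-parent-only contribution is {D, G, Q, X}.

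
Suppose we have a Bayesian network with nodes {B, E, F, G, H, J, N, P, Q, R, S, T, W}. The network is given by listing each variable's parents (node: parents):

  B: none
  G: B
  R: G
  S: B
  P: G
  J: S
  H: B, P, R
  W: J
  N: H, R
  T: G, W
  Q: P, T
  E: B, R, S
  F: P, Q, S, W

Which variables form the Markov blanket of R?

{B, E, G, H, N, P, S}

The Markov blanket of a node is its parents, its children, and the other parents of its children.
R's children: E, H, N.
Pa(R) = {G}.
Parents of each child, excluding R:
  parents(H) \ {R} = {B, P}.
  N also has parent H.
  E's other parents are B, S.
So the Markov blanket of R is {B, E, G, H, N, P, S}.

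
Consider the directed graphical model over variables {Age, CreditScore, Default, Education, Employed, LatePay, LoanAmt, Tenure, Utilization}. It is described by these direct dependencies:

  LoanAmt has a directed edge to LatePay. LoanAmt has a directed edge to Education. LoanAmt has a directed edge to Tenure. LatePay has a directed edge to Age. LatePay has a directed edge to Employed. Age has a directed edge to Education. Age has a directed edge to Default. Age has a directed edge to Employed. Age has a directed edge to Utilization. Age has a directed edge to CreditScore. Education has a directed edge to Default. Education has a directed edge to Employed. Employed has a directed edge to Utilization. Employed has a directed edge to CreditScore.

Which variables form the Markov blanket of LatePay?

{Age, Education, Employed, LoanAmt}

By definition, MB(LatePay) is built from LatePay's parents, LatePay's children, and the co-parents of LatePay.
Parents of LatePay: LoanAmt.
LatePay's children: Age, Employed.
For each child, the remaining parents (spouses of LatePay):
  Age: no additional parents.
  parents(Employed) \ {LatePay} = {Age, Education}.
Taking the union gives {Age, Education, Employed, LoanAmt}.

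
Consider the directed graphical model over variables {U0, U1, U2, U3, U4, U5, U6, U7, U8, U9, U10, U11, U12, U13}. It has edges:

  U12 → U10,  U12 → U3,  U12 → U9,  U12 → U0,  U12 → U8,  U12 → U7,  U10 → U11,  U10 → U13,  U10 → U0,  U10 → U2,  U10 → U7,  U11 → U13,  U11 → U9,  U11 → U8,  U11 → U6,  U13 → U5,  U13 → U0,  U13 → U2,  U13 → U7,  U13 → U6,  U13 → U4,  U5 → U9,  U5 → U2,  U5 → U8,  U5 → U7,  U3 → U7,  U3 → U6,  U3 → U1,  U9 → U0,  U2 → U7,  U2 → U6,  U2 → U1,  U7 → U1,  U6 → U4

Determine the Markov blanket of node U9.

{U0, U5, U10, U11, U12, U13}

Parents of U9: U5, U11, U12.
U9 has child U0.
Co-parents of U9 (other parents of its children):
  parents(U0) \ {U9} = {U10, U12, U13}.
Taking the union gives {U0, U5, U10, U11, U12, U13}.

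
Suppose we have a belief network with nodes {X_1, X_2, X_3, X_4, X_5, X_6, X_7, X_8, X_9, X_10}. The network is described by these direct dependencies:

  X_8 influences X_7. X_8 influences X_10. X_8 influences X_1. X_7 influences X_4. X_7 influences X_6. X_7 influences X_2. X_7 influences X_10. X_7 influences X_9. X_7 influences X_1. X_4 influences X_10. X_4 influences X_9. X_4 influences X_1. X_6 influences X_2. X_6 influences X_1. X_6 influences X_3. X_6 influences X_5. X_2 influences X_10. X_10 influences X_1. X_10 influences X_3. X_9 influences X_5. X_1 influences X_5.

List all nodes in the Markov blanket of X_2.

{X_4, X_6, X_7, X_8, X_10}

Parents of X_2: X_6, X_7.
Ch(X_2) = {X_10}.
Co-parents of X_2 (other parents of its children):
  X_10's other parents are X_4, X_7, X_8.
MB(X_2) = {X_4, X_6, X_7, X_8, X_10}.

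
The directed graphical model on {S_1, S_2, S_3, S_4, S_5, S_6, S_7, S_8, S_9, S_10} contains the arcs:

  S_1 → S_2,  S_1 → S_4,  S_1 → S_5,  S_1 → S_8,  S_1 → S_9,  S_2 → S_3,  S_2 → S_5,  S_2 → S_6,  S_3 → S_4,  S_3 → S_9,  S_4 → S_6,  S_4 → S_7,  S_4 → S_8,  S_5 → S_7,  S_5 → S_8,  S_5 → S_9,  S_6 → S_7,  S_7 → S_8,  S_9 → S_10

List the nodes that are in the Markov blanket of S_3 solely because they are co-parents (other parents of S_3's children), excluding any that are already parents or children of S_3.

Children of S_3: S_4, S_9.
  S_4's other parent is S_1.
  S_9's other parents are S_1, S_5.
Excluding nodes already adjacent to S_3 (S_2, S_4, S_9), the co-parent-only contribution is {S_1, S_5}.

{S_1, S_5}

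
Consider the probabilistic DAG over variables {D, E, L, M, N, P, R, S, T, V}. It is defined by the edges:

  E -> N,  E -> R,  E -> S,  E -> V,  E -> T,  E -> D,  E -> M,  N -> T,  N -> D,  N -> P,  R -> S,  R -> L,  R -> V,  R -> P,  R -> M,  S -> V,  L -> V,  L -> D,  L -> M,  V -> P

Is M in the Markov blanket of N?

No

By definition, MB(N) is built from N's parents, N's children, and the co-parents of N.
N has parent E.
N's children: D, P, T.
Parents of each child, excluding N:
  T's other parent is E.
  parents(D) \ {N} = {E, L}.
  P's other parents are R, V.
MB(N) = {D, E, L, P, R, T, V}; M is not in this set.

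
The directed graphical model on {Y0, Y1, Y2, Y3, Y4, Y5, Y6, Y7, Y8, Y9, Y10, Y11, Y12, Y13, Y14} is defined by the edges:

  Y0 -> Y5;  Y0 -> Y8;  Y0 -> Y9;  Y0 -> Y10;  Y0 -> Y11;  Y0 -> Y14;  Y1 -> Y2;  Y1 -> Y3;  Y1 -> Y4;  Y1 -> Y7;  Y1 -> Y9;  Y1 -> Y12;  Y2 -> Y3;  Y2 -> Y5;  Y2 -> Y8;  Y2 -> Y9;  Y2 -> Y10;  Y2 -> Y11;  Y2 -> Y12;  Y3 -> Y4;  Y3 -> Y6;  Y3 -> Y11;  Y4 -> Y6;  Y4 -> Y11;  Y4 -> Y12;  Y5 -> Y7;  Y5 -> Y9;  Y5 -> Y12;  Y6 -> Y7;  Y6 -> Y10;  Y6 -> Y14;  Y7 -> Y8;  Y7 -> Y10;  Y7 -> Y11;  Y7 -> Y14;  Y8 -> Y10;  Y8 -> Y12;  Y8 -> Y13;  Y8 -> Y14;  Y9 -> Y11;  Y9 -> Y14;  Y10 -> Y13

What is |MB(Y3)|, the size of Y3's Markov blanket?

Recall MB(v) = parents ∪ children ∪ spouses, where spouses are the other parents of v's children.
Y3's children: Y4, Y6, Y11.
Parents of Y3: Y1, Y2.
Co-parents of Y3 (other parents of its children):
  parents(Y4) \ {Y3} = {Y1}.
  Y6 also has parent Y4.
  parents(Y11) \ {Y3} = {Y0, Y2, Y4, Y7, Y9}.
MB(Y3) = {Y0, Y1, Y2, Y4, Y6, Y7, Y9, Y11}, which has 8 nodes.

8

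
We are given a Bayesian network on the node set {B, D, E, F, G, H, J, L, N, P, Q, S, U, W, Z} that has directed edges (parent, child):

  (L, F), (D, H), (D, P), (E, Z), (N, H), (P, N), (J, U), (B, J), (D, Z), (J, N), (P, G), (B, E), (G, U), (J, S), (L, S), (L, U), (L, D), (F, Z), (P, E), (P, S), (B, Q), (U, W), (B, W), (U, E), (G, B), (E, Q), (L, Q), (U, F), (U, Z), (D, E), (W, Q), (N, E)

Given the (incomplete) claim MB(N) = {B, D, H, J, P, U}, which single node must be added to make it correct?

E

Recall MB(v) = parents ∪ children ∪ spouses, where spouses are the other parents of v's children.
Parents of N: J, P.
N has children E, H.
Co-parents of N (other parents of its children):
  parents(E) \ {N} = {B, D, P, U}.
  parents(H) \ {N} = {D}.
MB(N) = {B, D, E, H, J, P, U}.
Comparing with the claimed set, E is missing.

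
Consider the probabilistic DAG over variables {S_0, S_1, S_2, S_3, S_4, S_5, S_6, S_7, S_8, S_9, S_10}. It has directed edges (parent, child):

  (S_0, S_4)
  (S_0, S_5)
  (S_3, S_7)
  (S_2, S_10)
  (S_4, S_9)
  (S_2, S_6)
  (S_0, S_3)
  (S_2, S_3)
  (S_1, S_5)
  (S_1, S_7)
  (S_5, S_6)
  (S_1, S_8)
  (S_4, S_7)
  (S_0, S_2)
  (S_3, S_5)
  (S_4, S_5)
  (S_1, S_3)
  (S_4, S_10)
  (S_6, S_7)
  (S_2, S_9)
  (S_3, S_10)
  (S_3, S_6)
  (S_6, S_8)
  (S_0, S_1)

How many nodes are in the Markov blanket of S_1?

8

A node's Markov blanket = Pa ∪ Ch ∪ (parents of Ch other than the node itself).
Ch(S_1) = {S_3, S_5, S_7, S_8}.
Pa(S_1) = {S_0}.
Parents of each child, excluding S_1:
  S_3's other parents are S_0, S_2.
  parents(S_5) \ {S_1} = {S_0, S_3, S_4}.
  parents(S_7) \ {S_1} = {S_3, S_4, S_6}.
  S_8 also has parent S_6.
MB(S_1) = {S_0, S_2, S_3, S_4, S_5, S_6, S_7, S_8}, which has 8 nodes.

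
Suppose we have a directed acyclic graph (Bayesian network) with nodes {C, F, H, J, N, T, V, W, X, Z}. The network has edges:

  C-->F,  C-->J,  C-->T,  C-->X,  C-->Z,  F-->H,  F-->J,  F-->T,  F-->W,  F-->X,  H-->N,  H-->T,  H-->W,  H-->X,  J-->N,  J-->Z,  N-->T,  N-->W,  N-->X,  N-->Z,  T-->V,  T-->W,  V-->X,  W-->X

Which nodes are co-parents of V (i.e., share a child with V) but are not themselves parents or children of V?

{C, F, H, N, W}

Children of V: X.
  X: C, F, H, N, W
Excluding nodes already adjacent to V (T, X), the co-parent-only contribution is {C, F, H, N, W}.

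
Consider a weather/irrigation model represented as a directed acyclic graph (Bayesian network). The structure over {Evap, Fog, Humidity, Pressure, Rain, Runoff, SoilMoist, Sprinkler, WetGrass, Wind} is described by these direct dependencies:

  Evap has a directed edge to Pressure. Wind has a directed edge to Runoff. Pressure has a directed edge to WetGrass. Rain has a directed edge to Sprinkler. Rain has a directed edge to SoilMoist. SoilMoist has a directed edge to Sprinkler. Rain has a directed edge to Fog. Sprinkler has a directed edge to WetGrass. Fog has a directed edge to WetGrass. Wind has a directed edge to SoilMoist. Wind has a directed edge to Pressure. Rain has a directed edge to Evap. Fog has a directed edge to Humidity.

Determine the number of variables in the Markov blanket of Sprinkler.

A node's Markov blanket = Pa ∪ Ch ∪ (parents of Ch other than the node itself).
Sprinkler has child WetGrass.
Pa(Sprinkler) = {Rain, SoilMoist}.
Co-parents of Sprinkler (other parents of its children):
  parents(WetGrass) \ {Sprinkler} = {Fog, Pressure}.
MB(Sprinkler) = {Fog, Pressure, Rain, SoilMoist, WetGrass}, which has 5 nodes.

5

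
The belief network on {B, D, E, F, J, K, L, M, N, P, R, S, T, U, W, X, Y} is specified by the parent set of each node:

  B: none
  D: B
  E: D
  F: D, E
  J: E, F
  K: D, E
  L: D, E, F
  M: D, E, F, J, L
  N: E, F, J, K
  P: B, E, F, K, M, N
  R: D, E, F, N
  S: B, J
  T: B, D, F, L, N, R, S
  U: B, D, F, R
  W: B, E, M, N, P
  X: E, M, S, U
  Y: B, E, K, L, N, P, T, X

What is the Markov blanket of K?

{B, D, E, F, J, L, M, N, P, T, X, Y}

Parents of K: D, E.
Ch(K) = {N, P, Y}.
Co-parents of K (other parents of its children):
  N's other parents are E, F, J.
  P also has parents B, E, F, M, N.
  parents(Y) \ {K} = {B, E, L, N, P, T, X}.
Union: {D, E} ∪ {N, P, Y} ∪ {B, E, F, J, L, M, N, P, T, X} = {B, D, E, F, J, L, M, N, P, T, X, Y}.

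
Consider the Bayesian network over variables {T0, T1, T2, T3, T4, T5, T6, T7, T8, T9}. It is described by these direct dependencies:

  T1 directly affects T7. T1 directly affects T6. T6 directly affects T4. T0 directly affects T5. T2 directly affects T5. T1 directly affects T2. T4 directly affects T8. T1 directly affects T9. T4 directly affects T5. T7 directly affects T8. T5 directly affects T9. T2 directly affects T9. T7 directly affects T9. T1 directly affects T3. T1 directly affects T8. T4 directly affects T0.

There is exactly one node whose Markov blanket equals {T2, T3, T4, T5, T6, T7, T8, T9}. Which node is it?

T1

The target node must have every member of {T2, T3, T4, T5, T6, T7, T8, T9} as a parent, child, or co-parent, and no others.
Parents of T1: none; children: T2, T3, T6, T7, T8, T9; co-parents: T2, T4, T5, T7.
These exactly cover the given set, so the node is T1.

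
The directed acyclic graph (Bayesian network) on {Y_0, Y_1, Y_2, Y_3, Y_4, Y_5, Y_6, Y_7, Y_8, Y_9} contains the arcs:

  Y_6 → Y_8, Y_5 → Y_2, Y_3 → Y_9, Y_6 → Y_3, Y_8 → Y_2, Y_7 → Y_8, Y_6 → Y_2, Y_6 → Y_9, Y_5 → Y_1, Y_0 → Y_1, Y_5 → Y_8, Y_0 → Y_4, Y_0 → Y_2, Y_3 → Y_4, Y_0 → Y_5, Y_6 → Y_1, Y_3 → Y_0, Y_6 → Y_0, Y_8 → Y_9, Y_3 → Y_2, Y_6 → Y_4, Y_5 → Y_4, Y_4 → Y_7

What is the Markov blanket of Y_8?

The Markov blanket of a node is its parents, its children, and the other parents of its children.
Y_8 has parents Y_5, Y_6, Y_7.
Ch(Y_8) = {Y_2, Y_9}.
Parents of each child, excluding Y_8:
  Y_2: Y_0, Y_3, Y_5, Y_6
  Y_9: Y_3, Y_6
MB(Y_8) = {Y_0, Y_2, Y_3, Y_5, Y_6, Y_7, Y_9}.

{Y_0, Y_2, Y_3, Y_5, Y_6, Y_7, Y_9}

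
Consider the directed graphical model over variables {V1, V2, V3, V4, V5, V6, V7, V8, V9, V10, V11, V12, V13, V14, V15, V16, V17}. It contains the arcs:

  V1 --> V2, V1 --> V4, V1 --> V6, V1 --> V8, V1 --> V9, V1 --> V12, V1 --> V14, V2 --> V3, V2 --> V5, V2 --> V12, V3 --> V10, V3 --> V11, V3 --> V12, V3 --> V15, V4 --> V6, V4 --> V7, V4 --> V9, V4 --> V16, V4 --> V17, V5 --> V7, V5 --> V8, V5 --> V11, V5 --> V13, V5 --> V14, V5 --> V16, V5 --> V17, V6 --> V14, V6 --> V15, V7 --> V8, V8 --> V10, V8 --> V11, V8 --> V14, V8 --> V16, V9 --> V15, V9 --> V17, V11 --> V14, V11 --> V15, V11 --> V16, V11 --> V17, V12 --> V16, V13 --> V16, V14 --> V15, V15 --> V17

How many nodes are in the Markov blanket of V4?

V4's children: V6, V7, V9, V16, V17.
V4's parents: V1.
Co-parents of V4 (other parents of its children):
  V6 also has parent V1.
  parents(V7) \ {V4} = {V5}.
  parents(V9) \ {V4} = {V1}.
  parents(V16) \ {V4} = {V5, V8, V11, V12, V13}.
  V17's other parents are V5, V9, V11, V15.
MB(V4) = {V1, V5, V6, V7, V8, V9, V11, V12, V13, V15, V16, V17}, which has 12 nodes.

12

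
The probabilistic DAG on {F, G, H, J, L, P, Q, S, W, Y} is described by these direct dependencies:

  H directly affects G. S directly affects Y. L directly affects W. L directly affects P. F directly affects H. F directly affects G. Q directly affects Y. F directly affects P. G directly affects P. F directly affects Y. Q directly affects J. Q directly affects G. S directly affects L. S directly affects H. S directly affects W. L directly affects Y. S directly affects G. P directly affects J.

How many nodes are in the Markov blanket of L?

7

The Markov blanket of a node is its parents, its children, and the other parents of its children.
L's parents: S.
L has children P, W, Y.
Other parents of L's children:
  W's other parent is S.
  P's other parents are F, G.
  Y's other parents are F, Q, S.
MB(L) = {F, G, P, Q, S, W, Y}, which has 7 nodes.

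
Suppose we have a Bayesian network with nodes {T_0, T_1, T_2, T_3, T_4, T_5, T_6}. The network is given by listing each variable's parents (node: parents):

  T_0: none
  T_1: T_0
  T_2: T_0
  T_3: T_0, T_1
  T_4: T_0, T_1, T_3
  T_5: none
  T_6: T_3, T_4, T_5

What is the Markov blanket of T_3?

{T_0, T_1, T_4, T_5, T_6}

A node's Markov blanket = Pa ∪ Ch ∪ (parents of Ch other than the node itself).
Pa(T_3) = {T_0, T_1}.
T_3's children: T_4, T_6.
Other parents of T_3's children:
  T_4: T_0, T_1
  T_6: T_4, T_5
Taking the union gives {T_0, T_1, T_4, T_5, T_6}.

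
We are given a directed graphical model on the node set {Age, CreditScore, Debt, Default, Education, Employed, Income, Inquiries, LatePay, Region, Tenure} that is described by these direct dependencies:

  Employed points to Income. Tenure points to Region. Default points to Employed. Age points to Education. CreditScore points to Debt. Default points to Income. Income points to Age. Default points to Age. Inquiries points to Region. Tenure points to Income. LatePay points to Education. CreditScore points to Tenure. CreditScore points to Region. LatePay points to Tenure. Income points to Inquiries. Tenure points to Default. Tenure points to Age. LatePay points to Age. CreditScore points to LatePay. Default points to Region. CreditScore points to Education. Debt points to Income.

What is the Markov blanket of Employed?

{Debt, Default, Income, Tenure}

Employed's parents: Default.
Children of Employed: Income.
Co-parents of Employed (other parents of its children):
  Income: Debt, Default, Tenure
So the Markov blanket of Employed is {Debt, Default, Income, Tenure}.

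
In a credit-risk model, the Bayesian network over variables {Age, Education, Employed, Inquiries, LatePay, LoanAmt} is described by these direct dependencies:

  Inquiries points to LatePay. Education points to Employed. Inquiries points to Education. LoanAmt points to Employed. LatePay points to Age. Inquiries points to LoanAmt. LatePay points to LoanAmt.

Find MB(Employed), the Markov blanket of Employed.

{Education, LoanAmt}

Employed's children: none.
Parents of Employed: Education, LoanAmt.
Employed has no children, so there are no co-parents.
So the Markov blanket of Employed is {Education, LoanAmt}.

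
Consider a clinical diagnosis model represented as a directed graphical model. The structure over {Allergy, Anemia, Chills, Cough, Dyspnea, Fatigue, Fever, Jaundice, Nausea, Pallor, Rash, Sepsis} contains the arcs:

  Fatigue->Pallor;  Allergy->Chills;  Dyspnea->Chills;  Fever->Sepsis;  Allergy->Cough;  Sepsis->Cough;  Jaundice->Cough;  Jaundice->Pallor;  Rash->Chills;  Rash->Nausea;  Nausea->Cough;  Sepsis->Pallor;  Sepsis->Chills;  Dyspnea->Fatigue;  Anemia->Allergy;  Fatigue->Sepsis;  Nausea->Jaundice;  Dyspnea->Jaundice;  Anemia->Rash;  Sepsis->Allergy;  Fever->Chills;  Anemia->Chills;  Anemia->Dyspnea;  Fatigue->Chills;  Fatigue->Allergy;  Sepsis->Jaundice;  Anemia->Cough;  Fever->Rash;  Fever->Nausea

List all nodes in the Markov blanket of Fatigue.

{Allergy, Anemia, Chills, Dyspnea, Fever, Jaundice, Pallor, Rash, Sepsis}

Pa(Fatigue) = {Dyspnea}.
Fatigue's children: Allergy, Chills, Pallor, Sepsis.
Parents of each child, excluding Fatigue:
  Sepsis: Fever
  Allergy: Anemia, Sepsis
  Pallor: Jaundice, Sepsis
  Chills: Allergy, Anemia, Dyspnea, Fever, Rash, Sepsis
So the Markov blanket of Fatigue is {Allergy, Anemia, Chills, Dyspnea, Fever, Jaundice, Pallor, Rash, Sepsis}.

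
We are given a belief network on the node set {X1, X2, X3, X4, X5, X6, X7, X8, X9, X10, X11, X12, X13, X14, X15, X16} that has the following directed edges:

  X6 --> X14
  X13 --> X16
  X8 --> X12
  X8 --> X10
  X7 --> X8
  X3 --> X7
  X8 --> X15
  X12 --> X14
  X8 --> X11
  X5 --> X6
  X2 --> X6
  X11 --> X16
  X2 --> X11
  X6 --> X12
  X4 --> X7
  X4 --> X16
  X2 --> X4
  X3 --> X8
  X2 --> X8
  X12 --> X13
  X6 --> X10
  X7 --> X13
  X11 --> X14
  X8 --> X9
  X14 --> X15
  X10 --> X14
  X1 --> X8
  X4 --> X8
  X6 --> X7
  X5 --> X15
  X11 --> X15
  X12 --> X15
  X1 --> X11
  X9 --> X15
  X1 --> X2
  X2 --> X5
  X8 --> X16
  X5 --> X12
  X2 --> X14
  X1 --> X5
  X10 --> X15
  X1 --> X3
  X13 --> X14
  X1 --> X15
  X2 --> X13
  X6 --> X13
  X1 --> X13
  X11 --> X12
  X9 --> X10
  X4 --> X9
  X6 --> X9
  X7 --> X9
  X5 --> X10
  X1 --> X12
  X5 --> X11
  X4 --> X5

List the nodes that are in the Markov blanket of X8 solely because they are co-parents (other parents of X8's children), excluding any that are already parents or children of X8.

Children of X8: X9, X10, X11, X12, X15, X16.
  X9's other parents are X4, X6, X7.
  parents(X10) \ {X8} = {X5, X6, X9}.
  parents(X11) \ {X8} = {X1, X2, X5}.
  X12's other parents are X1, X5, X6, X11.
  parents(X15) \ {X8} = {X1, X5, X9, X10, X11, X12, X14}.
  X16 also has parents X4, X11, X13.
Excluding nodes already adjacent to X8 (X1, X2, X3, X4, X7, X9, X10, X11, X12, X15, X16), the co-parent-only contribution is {X5, X6, X13, X14}.

{X5, X6, X13, X14}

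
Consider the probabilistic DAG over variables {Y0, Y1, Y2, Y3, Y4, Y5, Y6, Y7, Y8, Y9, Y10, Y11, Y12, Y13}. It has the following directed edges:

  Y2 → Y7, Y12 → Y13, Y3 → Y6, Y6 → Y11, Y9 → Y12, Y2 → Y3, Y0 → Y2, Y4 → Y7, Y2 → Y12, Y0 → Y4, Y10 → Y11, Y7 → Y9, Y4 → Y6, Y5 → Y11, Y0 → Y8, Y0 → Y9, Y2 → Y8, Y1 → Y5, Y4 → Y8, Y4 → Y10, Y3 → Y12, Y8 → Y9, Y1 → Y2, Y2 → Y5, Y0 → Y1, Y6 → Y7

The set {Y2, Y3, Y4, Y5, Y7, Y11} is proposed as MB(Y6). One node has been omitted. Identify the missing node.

Y10

Parents of Y6: Y3, Y4.
Children of Y6: Y7, Y11.
For each child, the remaining parents (spouses of Y6):
  Y7: Y2, Y4
  Y11: Y5, Y10
MB(Y6) = {Y2, Y3, Y4, Y5, Y7, Y10, Y11}.
Comparing with the claimed set, Y10 is missing.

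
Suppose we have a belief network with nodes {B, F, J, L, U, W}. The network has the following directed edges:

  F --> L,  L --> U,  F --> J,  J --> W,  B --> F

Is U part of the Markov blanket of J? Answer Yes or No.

No

Recall MB(v) = parents ∪ children ∪ spouses, where spouses are the other parents of v's children.
J's children: W.
J has parent F.
Co-parents of J (other parents of its children):
  W: no additional parents.
MB(J) = {F, W}; U is not in this set.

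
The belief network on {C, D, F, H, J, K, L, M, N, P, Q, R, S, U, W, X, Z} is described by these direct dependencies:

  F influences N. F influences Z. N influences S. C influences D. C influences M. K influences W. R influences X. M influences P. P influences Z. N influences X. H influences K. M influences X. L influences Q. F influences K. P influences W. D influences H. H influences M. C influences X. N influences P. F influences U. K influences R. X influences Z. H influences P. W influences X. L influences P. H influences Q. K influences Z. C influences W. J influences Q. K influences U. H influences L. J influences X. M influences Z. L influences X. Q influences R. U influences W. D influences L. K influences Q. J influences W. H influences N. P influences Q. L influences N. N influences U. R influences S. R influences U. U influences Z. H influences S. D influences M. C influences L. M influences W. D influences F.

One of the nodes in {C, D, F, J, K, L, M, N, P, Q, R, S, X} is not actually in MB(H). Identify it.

A node's Markov blanket = Pa ∪ Ch ∪ (parents of Ch other than the node itself).
Ch(H) = {K, L, M, N, P, Q, S}.
Pa(H) = {D}.
Parents of each child, excluding H:
  K: F
  L: C, D
  M: C, D
  N: F, L
  P: L, M, N
  Q: J, K, L, P
  S: N, R
MB(H) = {C, D, F, J, K, L, M, N, P, Q, R, S}.
X is neither a parent, child, nor co-parent of H, so it does not belong.

X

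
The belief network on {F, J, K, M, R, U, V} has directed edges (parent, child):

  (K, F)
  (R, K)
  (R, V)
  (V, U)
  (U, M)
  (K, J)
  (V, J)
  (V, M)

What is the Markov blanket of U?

{M, V}

Recall MB(v) = parents ∪ children ∪ spouses, where spouses are the other parents of v's children.
Pa(U) = {V}.
Children of U: M.
Other parents of U's children:
  M: V
Taking the union gives {M, V}.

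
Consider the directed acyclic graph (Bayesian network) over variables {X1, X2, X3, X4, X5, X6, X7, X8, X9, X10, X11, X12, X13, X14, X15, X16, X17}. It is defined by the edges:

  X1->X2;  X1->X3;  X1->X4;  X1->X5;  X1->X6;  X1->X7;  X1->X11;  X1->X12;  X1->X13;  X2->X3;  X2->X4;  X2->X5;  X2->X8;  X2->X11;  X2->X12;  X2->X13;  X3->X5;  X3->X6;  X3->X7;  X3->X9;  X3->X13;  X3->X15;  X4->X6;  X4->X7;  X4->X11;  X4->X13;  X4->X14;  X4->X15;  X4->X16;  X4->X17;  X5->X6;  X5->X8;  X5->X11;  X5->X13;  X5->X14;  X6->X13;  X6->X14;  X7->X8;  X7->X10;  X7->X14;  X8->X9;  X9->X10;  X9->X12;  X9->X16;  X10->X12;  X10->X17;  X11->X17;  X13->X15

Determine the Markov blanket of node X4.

{X1, X2, X3, X5, X6, X7, X9, X10, X11, X13, X14, X15, X16, X17}

Children of X4: X6, X7, X11, X13, X14, X15, X16, X17.
X4's parents: X1, X2.
Parents of each child, excluding X4:
  X6 also has parents X1, X3, X5.
  X7's other parents are X1, X3.
  X11 also has parents X1, X2, X5.
  X13's other parents are X1, X2, X3, X5, X6.
  parents(X14) \ {X4} = {X5, X6, X7}.
  parents(X15) \ {X4} = {X3, X13}.
  X16 also has parent X9.
  X17 also has parents X10, X11.
Taking the union gives {X1, X2, X3, X5, X6, X7, X9, X10, X11, X13, X14, X15, X16, X17}.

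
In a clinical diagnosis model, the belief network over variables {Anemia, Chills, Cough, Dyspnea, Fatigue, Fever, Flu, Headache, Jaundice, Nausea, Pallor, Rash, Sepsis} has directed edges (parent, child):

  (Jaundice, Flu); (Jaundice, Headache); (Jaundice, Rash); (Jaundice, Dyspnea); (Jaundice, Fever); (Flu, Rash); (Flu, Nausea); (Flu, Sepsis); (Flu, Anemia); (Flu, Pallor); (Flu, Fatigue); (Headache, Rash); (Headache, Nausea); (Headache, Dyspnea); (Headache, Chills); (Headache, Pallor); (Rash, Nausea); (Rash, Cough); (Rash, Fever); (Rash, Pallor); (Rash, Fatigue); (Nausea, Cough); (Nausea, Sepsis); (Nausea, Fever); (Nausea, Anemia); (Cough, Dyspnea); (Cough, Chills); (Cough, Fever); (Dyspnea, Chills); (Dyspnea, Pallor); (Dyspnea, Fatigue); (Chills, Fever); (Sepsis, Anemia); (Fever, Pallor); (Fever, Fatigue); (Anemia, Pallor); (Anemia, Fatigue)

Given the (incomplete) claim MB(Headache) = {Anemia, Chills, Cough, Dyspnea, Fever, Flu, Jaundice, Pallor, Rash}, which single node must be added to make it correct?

Parents of Headache: Jaundice.
Headache has children Chills, Dyspnea, Nausea, Pallor, Rash.
Other parents of Headache's children:
  Rash also has parents Flu, Jaundice.
  Nausea also has parents Flu, Rash.
  parents(Dyspnea) \ {Headache} = {Cough, Jaundice}.
  Chills's other parents are Cough, Dyspnea.
  Pallor also has parents Anemia, Dyspnea, Fever, Flu, Rash.
MB(Headache) = {Anemia, Chills, Cough, Dyspnea, Fever, Flu, Jaundice, Nausea, Pallor, Rash}.
Comparing with the claimed set, Nausea is missing.

Nausea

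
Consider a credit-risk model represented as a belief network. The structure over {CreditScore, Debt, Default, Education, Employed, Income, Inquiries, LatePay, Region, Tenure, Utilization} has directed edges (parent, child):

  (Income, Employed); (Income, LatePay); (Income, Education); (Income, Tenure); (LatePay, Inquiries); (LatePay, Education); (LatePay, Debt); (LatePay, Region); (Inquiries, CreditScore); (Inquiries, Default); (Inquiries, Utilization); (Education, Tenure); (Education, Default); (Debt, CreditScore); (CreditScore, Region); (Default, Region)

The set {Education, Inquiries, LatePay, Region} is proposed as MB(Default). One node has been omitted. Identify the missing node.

CreditScore

Recall MB(v) = parents ∪ children ∪ spouses, where spouses are the other parents of v's children.
Default has child Region.
Default has parents Education, Inquiries.
Other parents of Default's children:
  Region's other parents are CreditScore, LatePay.
MB(Default) = {CreditScore, Education, Inquiries, LatePay, Region}.
Comparing with the claimed set, CreditScore is missing.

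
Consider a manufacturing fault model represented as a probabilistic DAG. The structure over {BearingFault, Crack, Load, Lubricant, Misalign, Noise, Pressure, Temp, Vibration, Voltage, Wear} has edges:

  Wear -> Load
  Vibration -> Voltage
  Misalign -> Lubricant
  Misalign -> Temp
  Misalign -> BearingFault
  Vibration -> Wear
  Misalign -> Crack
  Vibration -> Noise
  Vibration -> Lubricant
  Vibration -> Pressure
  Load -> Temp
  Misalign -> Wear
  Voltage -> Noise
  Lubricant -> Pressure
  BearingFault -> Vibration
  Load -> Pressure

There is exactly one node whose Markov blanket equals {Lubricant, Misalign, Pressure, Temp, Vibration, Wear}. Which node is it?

The target node must have every member of {Lubricant, Misalign, Pressure, Temp, Vibration, Wear} as a parent, child, or co-parent, and no others.
Parents of Load: Wear; children: Pressure, Temp; co-parents: Lubricant, Misalign, Vibration.
These exactly cover the given set, so the node is Load.

Load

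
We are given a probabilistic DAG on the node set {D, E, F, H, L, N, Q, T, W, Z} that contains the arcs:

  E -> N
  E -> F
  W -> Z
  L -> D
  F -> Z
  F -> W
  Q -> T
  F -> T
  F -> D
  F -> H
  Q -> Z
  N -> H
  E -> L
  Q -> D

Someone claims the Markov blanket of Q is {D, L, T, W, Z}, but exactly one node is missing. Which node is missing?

Ch(Q) = {D, T, Z}.
Q's parents: none.
Co-parents of Q (other parents of its children):
  T: F
  D: F, L
  Z: F, W
MB(Q) = {D, F, L, T, W, Z}.
Comparing with the claimed set, F is missing.

F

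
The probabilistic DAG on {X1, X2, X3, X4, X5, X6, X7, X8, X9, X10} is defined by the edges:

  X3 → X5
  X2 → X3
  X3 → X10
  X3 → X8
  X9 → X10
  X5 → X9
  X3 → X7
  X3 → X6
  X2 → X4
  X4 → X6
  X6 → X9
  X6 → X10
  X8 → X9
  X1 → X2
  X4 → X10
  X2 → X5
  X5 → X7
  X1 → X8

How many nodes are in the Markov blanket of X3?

X3 has parent X2.
X3's children: X5, X6, X7, X8, X10.
Parents of each child, excluding X3:
  parents(X5) \ {X3} = {X2}.
  X6's other parent is X4.
  X7's other parent is X5.
  parents(X8) \ {X3} = {X1}.
  X10 also has parents X4, X6, X9.
MB(X3) = {X1, X2, X4, X5, X6, X7, X8, X9, X10}, which has 9 nodes.

9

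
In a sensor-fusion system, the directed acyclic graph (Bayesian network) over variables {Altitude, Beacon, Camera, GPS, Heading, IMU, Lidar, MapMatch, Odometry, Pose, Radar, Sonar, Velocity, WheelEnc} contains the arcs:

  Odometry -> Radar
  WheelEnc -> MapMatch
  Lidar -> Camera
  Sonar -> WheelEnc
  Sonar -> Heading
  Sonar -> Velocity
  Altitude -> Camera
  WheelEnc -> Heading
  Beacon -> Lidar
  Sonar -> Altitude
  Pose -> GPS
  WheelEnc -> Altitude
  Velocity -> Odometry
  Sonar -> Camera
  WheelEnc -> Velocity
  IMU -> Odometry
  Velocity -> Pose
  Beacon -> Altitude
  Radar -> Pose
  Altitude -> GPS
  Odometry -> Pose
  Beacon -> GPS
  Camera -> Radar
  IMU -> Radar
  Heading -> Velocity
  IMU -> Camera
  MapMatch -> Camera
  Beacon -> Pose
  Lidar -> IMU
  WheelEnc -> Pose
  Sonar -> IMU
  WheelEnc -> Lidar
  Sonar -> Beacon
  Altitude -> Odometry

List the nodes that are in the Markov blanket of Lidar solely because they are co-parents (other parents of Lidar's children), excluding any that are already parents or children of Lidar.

{Altitude, MapMatch, Sonar}

Children of Lidar: Camera, IMU.
  IMU also has parent Sonar.
  Camera's other parents are Altitude, IMU, MapMatch, Sonar.
Excluding nodes already adjacent to Lidar (Beacon, Camera, IMU, WheelEnc), the co-parent-only contribution is {Altitude, MapMatch, Sonar}.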